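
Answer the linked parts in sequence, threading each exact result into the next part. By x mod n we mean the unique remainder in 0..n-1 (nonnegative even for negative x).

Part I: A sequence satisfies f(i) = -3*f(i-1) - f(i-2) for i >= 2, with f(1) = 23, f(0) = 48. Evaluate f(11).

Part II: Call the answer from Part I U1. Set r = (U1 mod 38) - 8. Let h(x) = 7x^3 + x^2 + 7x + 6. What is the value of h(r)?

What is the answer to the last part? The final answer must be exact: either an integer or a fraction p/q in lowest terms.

Part I: f(2) = -3*(23) - 1*(48) = -117; iterating: f(2)=-117, f(3)=328, f(4)=-867, f(5)=2273, f(6)=-5952, f(7)=15583, f(8)=-40797, f(9)=106808, f(10)=-279627, f(11)=732073; answer 732073
Part II: U1 = 732073; r = -5; 7*(-5)^3 + 1*(-5)^2 + 7*(-5)^1 + 6 = (-875) + (25) + (-35) + (6) = -879; answer -879

-879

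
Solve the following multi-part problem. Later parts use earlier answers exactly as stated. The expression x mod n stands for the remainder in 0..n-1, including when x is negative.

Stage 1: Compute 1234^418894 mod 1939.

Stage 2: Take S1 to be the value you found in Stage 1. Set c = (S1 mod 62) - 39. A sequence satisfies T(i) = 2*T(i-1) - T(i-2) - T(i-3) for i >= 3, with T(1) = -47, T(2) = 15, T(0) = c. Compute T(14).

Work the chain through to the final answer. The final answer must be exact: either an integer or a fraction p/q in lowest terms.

Stage 1: squarings mod 1939: 1234^1=1234, 1234^2=641, 1234^4=1752, 1234^8=67, 1234^16=611, 1234^32=1033, 1234^64=639, 1234^128=1131, 1234^256=1360, 1234^512=1733, 1234^1024=1717, 1234^2048=809, 1234^4096=1038, 1234^8192=1299, 1234^16384=471, 1234^32768=795, 1234^65536=1850, 1234^131072=165, 1234^262144=79; 1234^418894 = 1234^2 * 1234^4 * 1234^8 * 1234^64 * 1234^1024 * 1234^8192 * 1234^16384 * 1234^131072 * 1234^262144 = 1577 (mod 1939); answer 1577
Stage 2: S1 = 1577; c = -12; T(3) = 2*(15) - 1*(-47) - 1*(-12) = 89; iterating: T(3)=89, T(4)=210, T(5)=316, T(6)=333, T(7)=140, T(8)=-369, T(9)=-1211, T(10)=-2193, T(11)=-2806, T(12)=-2208, T(13)=583, T(14)=6180; answer 6180

6180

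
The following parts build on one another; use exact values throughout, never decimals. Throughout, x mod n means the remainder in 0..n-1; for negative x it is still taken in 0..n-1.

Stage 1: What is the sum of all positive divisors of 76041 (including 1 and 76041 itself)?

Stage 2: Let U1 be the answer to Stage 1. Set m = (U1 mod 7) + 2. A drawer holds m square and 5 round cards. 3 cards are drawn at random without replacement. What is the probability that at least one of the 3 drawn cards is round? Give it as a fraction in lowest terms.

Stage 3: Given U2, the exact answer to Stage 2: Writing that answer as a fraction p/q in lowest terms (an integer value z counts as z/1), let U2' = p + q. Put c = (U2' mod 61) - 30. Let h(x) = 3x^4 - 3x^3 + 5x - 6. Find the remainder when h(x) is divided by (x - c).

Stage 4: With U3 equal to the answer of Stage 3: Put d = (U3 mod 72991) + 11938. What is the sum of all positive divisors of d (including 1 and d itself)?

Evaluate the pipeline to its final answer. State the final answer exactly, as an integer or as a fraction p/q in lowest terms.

Stage 1: 76041 = 3^2 * 7 * 17 * 71; sigma = (1 + 3 + 9) * (1 + 7) * (1 + 17) * (1 + 71) = 13 * 8 * 18 * 72 = 134784; answer 134784
Stage 2: U1 = 134784; m = 8; total draws C(13,3) = 286; complement C(8,3) = 56; favorable 286 - 56 = 230; P = 115/143; answer 115/143
Stage 3: U2 = 115/143; threaded value p + q = 258; c = -16; remainder = value at the root: 3*(-16)^4 - 3*(-16)^3 + 5*(-16)^1 - 6 = (196608) + (12288) + (-80) + (-6) = 208810; answer 208810
Stage 4: U3 = 208810; d = 74766; 74766 = 2 * 3 * 17 * 733; sigma = (1 + 2) * (1 + 3) * (1 + 17) * (1 + 733) = 3 * 4 * 18 * 734 = 158544; answer 158544

158544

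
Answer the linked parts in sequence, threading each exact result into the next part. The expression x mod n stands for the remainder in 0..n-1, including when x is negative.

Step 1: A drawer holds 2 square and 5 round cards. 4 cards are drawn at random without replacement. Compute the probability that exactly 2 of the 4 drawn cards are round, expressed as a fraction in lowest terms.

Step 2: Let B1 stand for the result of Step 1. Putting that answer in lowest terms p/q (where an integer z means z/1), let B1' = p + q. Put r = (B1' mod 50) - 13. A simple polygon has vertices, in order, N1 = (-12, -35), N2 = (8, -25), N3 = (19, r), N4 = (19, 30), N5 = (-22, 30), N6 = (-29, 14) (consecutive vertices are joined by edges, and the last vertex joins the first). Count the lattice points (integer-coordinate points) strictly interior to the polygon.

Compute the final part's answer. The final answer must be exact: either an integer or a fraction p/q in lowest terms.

2279

Step 1: total draws C(7,4) = 35; favorable C(5,2)*C(2,2) = 10; P = 2/7; answer 2/7
Step 2: B1 = 2/7; threaded value p + q = 9; r = -4; cross terms: (-12*-25 - 8*-35)=580, (8*-4 - 19*-25)=443, (19*30 - 19*-4)=646, (19*30 - -22*30)=1230, (-22*14 - -29*30)=562, (-29*-35 - -12*14)=1183; twice the area = |4644| = 4644; area = 2322; boundary points = 10 + 1 + 34 + 41 + 1 + 1 = 88; strictly interior points = area - boundary/2 + 1 = 2279; answer 2279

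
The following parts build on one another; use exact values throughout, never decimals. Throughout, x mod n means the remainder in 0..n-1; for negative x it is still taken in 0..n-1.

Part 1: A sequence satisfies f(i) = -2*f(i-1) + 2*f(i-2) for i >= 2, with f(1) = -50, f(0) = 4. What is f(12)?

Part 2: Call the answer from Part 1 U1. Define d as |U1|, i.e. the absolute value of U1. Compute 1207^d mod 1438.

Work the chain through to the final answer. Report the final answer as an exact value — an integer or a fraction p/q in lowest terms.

Part 1: f(2) = -2*(-50) + 2*(4) = 108; iterating: f(2)=108, f(3)=-316, f(4)=848, f(5)=-2328, f(6)=6352, f(7)=-17360, f(8)=47424, f(9)=-129568, f(10)=353984, f(11)=-967104, f(12)=2642176; answer 2642176
Part 2: U1 = 2642176; d = 2642176; squarings mod 1438: 1207^1=1207, 1207^2=155, 1207^4=1017, 1207^8=367, 1207^16=955, 1207^32=333, 1207^64=163, 1207^128=685, 1207^256=437, 1207^512=1153, 1207^1024=697, 1207^2048=1203, 1207^4096=581, 1207^8192=1069, 1207^16384=989, 1207^32768=281, 1207^65536=1309, 1207^131072=823, 1207^262144=31, 1207^524288=961, 1207^1048576=325, 1207^2097152=651; 1207^2642176 = 1207^256 * 1207^4096 * 1207^16384 * 1207^524288 * 1207^2097152 = 397 (mod 1438); answer 397

397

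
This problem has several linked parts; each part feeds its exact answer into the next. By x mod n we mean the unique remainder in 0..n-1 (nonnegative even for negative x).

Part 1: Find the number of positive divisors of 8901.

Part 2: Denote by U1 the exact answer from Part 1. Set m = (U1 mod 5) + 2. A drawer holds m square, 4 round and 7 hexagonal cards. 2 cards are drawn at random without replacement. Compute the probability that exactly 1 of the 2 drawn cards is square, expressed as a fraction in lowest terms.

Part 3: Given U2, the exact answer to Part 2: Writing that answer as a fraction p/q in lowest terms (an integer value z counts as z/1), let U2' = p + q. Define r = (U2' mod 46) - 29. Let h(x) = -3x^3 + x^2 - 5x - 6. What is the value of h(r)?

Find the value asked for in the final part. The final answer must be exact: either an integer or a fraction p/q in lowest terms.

Part 1: 8901 = 3^2 * 23 * 43; number of divisors = (2+1) * (1+1) * (1+1) = 12; answer 12
Part 2: U1 = 12; m = 4; total draws C(15,2) = 105; favorable C(4,1)*C(11,1) = 44; P = 44/105; answer 44/105
Part 3: U2 = 44/105; threaded value p + q = 149; r = -18; -3*(-18)^3 + 1*(-18)^2 - 5*(-18)^1 - 6 = (17496) + (324) + (90) + (-6) = 17904; answer 17904

17904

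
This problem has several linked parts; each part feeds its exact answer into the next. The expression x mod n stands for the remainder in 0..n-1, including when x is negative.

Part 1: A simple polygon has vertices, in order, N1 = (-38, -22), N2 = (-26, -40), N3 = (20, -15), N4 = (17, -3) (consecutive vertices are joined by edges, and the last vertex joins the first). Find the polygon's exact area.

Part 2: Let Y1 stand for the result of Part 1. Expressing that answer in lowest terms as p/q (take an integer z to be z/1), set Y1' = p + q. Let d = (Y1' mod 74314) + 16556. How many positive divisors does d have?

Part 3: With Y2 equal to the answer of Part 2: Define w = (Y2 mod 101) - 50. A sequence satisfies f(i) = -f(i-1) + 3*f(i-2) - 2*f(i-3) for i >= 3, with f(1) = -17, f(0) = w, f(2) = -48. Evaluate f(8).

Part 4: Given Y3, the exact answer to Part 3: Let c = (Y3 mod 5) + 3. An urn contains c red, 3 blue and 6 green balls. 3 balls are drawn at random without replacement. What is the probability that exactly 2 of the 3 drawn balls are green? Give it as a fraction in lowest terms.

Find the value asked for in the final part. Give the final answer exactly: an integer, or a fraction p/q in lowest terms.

27/91

Part 1: cross terms: (-38*-40 - -26*-22)=948, (-26*-15 - 20*-40)=1190, (20*-3 - 17*-15)=195, (17*-22 - -38*-3)=-488; twice the area = |1845| = 1845; area = 1845/2; answer 1845/2
Part 2: Y1 = 1845/2; threaded value p + q = 1847; d = 18403; 18403 = 7 * 11 * 239; number of divisors = (1+1) * (1+1) * (1+1) = 8; answer 8
Part 3: Y2 = 8; w = -42; f(3) = -1*(-48) + 3*(-17) - 2*(-42) = 81; iterating: f(3)=81, f(4)=-191, f(5)=530, f(6)=-1265, f(7)=3237, f(8)=-8092; answer -8092
Part 4: Y3 = -8092; c = 6; total draws C(15,3) = 455; favorable C(6,2)*C(9,1) = 135; P = 27/91; answer 27/91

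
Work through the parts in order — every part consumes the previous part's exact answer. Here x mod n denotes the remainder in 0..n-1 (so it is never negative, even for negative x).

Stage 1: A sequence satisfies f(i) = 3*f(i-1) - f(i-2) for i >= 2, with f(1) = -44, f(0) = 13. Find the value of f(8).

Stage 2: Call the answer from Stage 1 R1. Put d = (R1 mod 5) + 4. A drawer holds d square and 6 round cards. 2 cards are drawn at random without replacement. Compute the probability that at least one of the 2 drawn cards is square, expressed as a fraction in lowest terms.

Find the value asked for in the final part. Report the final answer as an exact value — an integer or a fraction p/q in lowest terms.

Stage 1: f(2) = 3*(-44) - 1*(13) = -145; iterating: f(2)=-145, f(3)=-391, f(4)=-1028, f(5)=-2693, f(6)=-7051, f(7)=-18460, f(8)=-48329; answer -48329
Stage 2: R1 = -48329; d = 5; total draws C(11,2) = 55; complement C(6,2) = 15; favorable 55 - 15 = 40; P = 8/11; answer 8/11

8/11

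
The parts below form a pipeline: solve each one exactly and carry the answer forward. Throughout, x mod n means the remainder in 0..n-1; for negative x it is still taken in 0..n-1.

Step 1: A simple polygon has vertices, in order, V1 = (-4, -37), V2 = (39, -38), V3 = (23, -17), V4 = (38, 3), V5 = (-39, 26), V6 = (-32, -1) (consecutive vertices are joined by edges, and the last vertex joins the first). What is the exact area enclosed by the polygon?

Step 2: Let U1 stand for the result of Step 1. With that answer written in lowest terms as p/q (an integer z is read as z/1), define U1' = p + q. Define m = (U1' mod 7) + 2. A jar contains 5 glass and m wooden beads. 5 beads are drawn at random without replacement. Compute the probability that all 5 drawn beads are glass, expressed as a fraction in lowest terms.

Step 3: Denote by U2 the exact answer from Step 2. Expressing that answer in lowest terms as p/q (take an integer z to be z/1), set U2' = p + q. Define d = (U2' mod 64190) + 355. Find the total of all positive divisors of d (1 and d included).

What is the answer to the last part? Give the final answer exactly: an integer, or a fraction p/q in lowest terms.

Step 1: cross terms: (-4*-38 - 39*-37)=1595, (39*-17 - 23*-38)=211, (23*3 - 38*-17)=715, (38*26 - -39*3)=1105, (-39*-1 - -32*26)=871, (-32*-37 - -4*-1)=1180; twice the area = |5677| = 5677; area = 5677/2; answer 5677/2
Step 2: U1 = 5677/2; threaded value p + q = 5679; m = 4; total draws C(9,5) = 126; favorable C(5,5) = 1; P = 1/126; answer 1/126
Step 3: U2 = 1/126; threaded value p + q = 127; d = 482; 482 = 2 * 241; sigma = (1 + 2) * (1 + 241) = 3 * 242 = 726; answer 726

726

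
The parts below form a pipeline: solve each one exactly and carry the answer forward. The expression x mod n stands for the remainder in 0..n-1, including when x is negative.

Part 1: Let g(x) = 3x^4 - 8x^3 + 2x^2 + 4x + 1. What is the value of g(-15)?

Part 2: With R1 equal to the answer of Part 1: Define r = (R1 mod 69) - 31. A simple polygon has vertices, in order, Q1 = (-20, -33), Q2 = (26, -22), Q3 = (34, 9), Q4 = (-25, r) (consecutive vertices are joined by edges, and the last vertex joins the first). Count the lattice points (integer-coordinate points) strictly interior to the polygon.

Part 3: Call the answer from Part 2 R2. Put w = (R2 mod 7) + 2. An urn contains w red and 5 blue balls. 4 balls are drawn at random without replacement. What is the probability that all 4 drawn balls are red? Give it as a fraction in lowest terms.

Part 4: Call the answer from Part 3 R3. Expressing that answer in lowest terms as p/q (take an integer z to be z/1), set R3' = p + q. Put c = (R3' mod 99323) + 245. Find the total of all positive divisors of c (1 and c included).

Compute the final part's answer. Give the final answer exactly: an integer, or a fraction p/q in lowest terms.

Part 1: 3*(-15)^4 - 8*(-15)^3 + 2*(-15)^2 + 4*(-15)^1 + 1 = (151875) + (27000) + (450) + (-60) + (1) = 179266; answer 179266
Part 2: R1 = 179266; r = -27; cross terms: (-20*-22 - 26*-33)=1298, (26*9 - 34*-22)=982, (34*-27 - -25*9)=-693, (-25*-33 - -20*-27)=285; twice the area = |1872| = 1872; area = 936; boundary points = 1 + 1 + 1 + 1 = 4; strictly interior points = area - boundary/2 + 1 = 935; answer 935
Part 3: R2 = 935; w = 6; total draws C(11,4) = 330; favorable C(6,4) = 15; P = 1/22; answer 1/22
Part 4: R3 = 1/22; threaded value p + q = 23; c = 268; 268 = 2^2 * 67; sigma = (1 + 2 + 4) * (1 + 67) = 7 * 68 = 476; answer 476

476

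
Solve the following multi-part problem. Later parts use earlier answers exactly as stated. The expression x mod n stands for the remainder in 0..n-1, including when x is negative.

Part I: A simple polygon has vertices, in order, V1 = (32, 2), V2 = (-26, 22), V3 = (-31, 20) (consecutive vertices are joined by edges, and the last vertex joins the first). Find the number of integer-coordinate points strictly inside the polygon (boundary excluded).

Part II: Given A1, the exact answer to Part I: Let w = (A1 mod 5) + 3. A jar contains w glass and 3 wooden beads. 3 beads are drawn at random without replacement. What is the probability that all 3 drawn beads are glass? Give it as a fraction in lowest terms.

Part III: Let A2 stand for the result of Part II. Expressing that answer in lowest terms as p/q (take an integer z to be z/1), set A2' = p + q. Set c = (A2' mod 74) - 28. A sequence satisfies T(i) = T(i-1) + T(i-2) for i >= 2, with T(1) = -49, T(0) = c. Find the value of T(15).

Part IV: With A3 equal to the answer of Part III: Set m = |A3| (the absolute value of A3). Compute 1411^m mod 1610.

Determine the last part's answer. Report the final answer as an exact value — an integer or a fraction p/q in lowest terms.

Part I: cross terms: (32*22 - -26*2)=756, (-26*20 - -31*22)=162, (-31*2 - 32*20)=-702; twice the area = |216| = 216; area = 108; boundary points = 2 + 1 + 9 = 12; strictly interior points = area - boundary/2 + 1 = 103; answer 103
Part II: A1 = 103; w = 6; total draws C(9,3) = 84; favorable C(6,3) = 20; P = 5/21; answer 5/21
Part III: A2 = 5/21; threaded value p + q = 26; c = -2; T(2) = 1*(-49) + 1*(-2) = -51; iterating: T(2)=-51, T(3)=-100, T(4)=-151, T(5)=-251, T(6)=-402, T(7)=-653, T(8)=-1055, T(9)=-1708, T(10)=-2763, T(11)=-4471, T(12)=-7234, T(13)=-11705, T(14)=-18939, T(15)=-30644; answer -30644
Part IV: A3 = -30644; m = 30644; squarings mod 1610: 1411^1=1411, 1411^2=961, 1411^4=991, 1411^8=1591, 1411^16=361, 1411^32=1521, 1411^64=1481, 1411^128=541, 1411^256=1271, 1411^512=611, 1411^1024=1411, 1411^2048=961, 1411^4096=991, 1411^8192=1591, 1411^16384=361; 1411^30644 = 1411^4 * 1411^16 * 1411^32 * 1411^128 * 1411^256 * 1411^512 * 1411^1024 * 1411^4096 * 1411^8192 * 1411^16384 = 331 (mod 1610); answer 331

331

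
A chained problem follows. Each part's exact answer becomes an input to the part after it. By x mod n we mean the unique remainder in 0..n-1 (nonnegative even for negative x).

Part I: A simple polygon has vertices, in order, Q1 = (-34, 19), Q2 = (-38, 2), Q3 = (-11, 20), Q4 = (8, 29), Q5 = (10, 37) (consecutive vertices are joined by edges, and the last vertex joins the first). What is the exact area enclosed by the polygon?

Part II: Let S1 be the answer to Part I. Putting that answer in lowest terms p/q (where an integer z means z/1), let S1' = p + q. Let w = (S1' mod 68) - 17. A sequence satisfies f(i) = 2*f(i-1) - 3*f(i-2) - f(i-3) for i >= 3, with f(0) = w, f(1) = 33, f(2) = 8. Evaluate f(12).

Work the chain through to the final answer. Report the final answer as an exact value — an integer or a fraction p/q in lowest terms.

-10287

Part I: cross terms: (-34*2 - -38*19)=654, (-38*20 - -11*2)=-738, (-11*29 - 8*20)=-479, (8*37 - 10*29)=6, (10*19 - -34*37)=1448; twice the area = |891| = 891; area = 891/2; answer 891/2
Part II: S1 = 891/2; threaded value p + q = 893; w = -8; f(3) = 2*(8) - 3*(33) - 1*(-8) = -75; iterating: f(3)=-75, f(4)=-207, f(5)=-197, f(6)=302, f(7)=1402, f(8)=2095, f(9)=-318, f(10)=-8323, f(11)=-17787, f(12)=-10287; answer -10287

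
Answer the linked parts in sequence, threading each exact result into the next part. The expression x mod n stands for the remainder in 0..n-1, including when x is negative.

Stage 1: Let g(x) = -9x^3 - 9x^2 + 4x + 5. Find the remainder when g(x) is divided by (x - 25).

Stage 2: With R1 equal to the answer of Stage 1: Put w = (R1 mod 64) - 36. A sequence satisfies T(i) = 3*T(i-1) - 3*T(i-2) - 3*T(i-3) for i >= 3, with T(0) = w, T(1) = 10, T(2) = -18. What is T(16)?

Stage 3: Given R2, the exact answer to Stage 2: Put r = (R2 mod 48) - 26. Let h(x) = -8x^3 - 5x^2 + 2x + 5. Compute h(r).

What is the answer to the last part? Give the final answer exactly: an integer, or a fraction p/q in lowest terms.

94650

Stage 1: remainder = value at the root: -9*(25)^3 - 9*(25)^2 + 4*(25)^1 + 5 = (-140625) + (-5625) + (100) + (5) = -146145; answer -146145
Stage 2: R1 = -146145; w = -5; T(3) = 3*(-18) - 3*(10) - 3*(-5) = -69; iterating: T(3)=-69, T(4)=-183, T(5)=-288, T(6)=-108, T(7)=1089, T(8)=4455, T(9)=10422, T(10)=14634, T(11)=-729, T(12)=-77355, T(13)=-273780, T(14)=-587088, T(15)=-707859, T(16)=459027; answer 459027
Stage 3: R2 = 459027; r = -23; -8*(-23)^3 - 5*(-23)^2 + 2*(-23)^1 + 5 = (97336) + (-2645) + (-46) + (5) = 94650; answer 94650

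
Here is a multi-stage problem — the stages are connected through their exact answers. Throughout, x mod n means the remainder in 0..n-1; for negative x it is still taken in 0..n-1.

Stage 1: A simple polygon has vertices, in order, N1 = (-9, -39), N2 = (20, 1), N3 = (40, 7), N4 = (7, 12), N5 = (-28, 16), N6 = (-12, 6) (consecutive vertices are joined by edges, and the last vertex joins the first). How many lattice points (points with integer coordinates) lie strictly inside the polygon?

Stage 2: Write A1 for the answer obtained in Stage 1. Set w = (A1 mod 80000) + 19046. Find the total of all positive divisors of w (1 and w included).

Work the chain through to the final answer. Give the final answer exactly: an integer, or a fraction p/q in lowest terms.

48528

Stage 1: cross terms: (-9*1 - 20*-39)=771, (20*7 - 40*1)=100, (40*12 - 7*7)=431, (7*16 - -28*12)=448, (-28*6 - -12*16)=24, (-12*-39 - -9*6)=522; twice the area = |2296| = 2296; area = 1148; boundary points = 1 + 2 + 1 + 1 + 2 + 3 = 10; strictly interior points = area - boundary/2 + 1 = 1144; answer 1144
Stage 2: A1 = 1144; w = 20190; 20190 = 2 * 3 * 5 * 673; sigma = (1 + 2) * (1 + 3) * (1 + 5) * (1 + 673) = 3 * 4 * 6 * 674 = 48528; answer 48528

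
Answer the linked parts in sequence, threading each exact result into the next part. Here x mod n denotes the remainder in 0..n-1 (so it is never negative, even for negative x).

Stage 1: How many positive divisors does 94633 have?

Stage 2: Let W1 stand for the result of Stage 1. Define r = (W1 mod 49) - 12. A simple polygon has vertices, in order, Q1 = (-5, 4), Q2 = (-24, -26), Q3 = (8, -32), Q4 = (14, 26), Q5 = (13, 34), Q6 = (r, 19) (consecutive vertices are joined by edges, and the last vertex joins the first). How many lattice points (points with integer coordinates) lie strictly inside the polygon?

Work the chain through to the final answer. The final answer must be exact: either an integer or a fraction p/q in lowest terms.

Stage 1: 94633 = 7 * 11 * 1229; number of divisors = (1+1) * (1+1) * (1+1) = 8; answer 8
Stage 2: W1 = 8; r = -4; cross terms: (-5*-26 - -24*4)=226, (-24*-32 - 8*-26)=976, (8*26 - 14*-32)=656, (14*34 - 13*26)=138, (13*19 - -4*34)=383, (-4*4 - -5*19)=79; twice the area = |2458| = 2458; area = 1229; boundary points = 1 + 2 + 2 + 1 + 1 + 1 = 8; strictly interior points = area - boundary/2 + 1 = 1226; answer 1226

1226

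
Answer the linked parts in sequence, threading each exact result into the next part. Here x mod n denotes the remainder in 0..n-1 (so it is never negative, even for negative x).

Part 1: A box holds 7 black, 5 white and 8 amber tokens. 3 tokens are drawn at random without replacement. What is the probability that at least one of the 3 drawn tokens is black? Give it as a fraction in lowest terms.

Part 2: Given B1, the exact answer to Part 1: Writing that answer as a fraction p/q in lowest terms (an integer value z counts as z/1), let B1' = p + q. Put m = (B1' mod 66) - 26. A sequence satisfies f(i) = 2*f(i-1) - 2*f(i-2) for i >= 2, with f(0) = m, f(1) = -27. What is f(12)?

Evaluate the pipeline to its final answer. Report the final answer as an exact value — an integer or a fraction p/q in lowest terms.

1216

Part 1: total draws C(20,3) = 1140; complement C(13,3) = 286; favorable 1140 - 286 = 854; P = 427/570; answer 427/570
Part 2: B1 = 427/570; threaded value p + q = 997; m = -19; f(2) = 2*(-27) - 2*(-19) = -16; iterating: f(2)=-16, f(3)=22, f(4)=76, f(5)=108, f(6)=64, f(7)=-88, f(8)=-304, f(9)=-432, f(10)=-256, f(11)=352, f(12)=1216; answer 1216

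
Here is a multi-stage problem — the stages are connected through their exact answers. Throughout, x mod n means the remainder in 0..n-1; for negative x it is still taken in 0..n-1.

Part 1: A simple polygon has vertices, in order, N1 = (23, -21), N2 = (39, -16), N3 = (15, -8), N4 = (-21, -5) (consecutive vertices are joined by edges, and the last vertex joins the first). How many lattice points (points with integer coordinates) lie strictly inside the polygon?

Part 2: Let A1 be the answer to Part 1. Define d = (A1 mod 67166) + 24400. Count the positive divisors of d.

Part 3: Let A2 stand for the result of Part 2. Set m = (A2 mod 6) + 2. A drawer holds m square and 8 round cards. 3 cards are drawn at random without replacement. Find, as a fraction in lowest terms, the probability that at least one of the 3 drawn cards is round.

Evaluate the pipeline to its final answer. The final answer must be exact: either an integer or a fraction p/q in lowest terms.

54/55

Part 1: cross terms: (23*-16 - 39*-21)=451, (39*-8 - 15*-16)=-72, (15*-5 - -21*-8)=-243, (-21*-21 - 23*-5)=556; twice the area = |692| = 692; area = 346; boundary points = 1 + 8 + 3 + 4 = 16; strictly interior points = area - boundary/2 + 1 = 339; answer 339
Part 2: A1 = 339; d = 24739; 24739 = 11 * 13 * 173; number of divisors = (1+1) * (1+1) * (1+1) = 8; answer 8
Part 3: A2 = 8; m = 4; total draws C(12,3) = 220; complement C(4,3) = 4; favorable 220 - 4 = 216; P = 54/55; answer 54/55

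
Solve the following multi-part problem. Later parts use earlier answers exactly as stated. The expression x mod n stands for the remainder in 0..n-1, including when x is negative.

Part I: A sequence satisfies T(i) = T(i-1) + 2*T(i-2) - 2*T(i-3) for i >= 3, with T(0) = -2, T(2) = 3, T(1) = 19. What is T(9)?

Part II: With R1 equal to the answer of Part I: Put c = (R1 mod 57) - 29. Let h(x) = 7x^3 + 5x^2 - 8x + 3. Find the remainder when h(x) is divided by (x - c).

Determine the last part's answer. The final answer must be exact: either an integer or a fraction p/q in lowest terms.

Part I: T(3) = 1*(3) + 2*(19) - 2*(-2) = 45; iterating: T(3)=45, T(4)=13, T(5)=97, T(6)=33, T(7)=201, T(8)=73, T(9)=409; answer 409
Part II: R1 = 409; c = -19; remainder = value at the root: 7*(-19)^3 + 5*(-19)^2 - 8*(-19)^1 + 3 = (-48013) + (1805) + (152) + (3) = -46053; answer -46053

-46053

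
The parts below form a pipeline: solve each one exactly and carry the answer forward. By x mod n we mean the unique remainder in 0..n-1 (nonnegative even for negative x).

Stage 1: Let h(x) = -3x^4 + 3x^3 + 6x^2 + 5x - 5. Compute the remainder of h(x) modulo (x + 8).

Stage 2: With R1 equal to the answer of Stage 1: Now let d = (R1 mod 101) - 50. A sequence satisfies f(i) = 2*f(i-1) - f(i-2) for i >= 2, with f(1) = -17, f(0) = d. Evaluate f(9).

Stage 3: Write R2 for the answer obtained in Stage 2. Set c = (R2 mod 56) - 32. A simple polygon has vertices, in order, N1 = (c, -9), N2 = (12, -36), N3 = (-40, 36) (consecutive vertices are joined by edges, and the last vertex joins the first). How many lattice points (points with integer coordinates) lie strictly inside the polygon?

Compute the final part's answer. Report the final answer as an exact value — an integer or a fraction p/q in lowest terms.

Stage 1: remainder = value at the root: -3*(-8)^4 + 3*(-8)^3 + 6*(-8)^2 + 5*(-8)^1 - 5 = (-12288) + (-1536) + (384) + (-40) + (-5) = -13485; answer -13485
Stage 2: R1 = -13485; d = -1; f(2) = 2*(-17) - 1*(-1) = -33; iterating: f(2)=-33, f(3)=-49, f(4)=-65, f(5)=-81, f(6)=-97, f(7)=-113, f(8)=-129, f(9)=-145; answer -145
Stage 3: R2 = -145; c = -9; cross terms: (-9*-36 - 12*-9)=432, (12*36 - -40*-36)=-1008, (-40*-9 - -9*36)=684; twice the area = |108| = 108; area = 54; boundary points = 3 + 4 + 1 = 8; strictly interior points = area - boundary/2 + 1 = 51; answer 51

51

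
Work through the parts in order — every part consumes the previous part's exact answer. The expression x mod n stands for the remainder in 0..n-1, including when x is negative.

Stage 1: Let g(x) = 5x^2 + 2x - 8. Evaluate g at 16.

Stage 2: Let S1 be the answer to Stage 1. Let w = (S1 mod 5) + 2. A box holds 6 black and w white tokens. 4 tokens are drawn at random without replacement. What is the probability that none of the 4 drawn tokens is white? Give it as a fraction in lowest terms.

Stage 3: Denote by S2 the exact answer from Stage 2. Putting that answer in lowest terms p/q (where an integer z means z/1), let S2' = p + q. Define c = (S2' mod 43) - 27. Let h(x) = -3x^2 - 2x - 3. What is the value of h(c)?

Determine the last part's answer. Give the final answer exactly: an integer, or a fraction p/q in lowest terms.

Stage 1: 5*(16)^2 + 2*(16)^1 - 8 = (1280) + (32) + (-8) = 1304; answer 1304
Stage 2: S1 = 1304; w = 6; total draws C(12,4) = 495; favorable C(6,4) = 15; P = 1/33; answer 1/33
Stage 3: S2 = 1/33; threaded value p + q = 34; c = 7; -3*(7)^2 - 2*(7)^1 - 3 = (-147) + (-14) + (-3) = -164; answer -164

-164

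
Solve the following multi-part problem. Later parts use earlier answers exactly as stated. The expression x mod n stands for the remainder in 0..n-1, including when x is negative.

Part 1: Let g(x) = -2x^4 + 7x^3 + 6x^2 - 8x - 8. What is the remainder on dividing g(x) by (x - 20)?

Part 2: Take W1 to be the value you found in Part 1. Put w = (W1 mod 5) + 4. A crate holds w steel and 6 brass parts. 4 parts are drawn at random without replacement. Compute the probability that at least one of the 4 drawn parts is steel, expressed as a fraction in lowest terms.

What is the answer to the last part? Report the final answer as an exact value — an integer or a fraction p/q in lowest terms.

Part 1: remainder = value at the root: -2*(20)^4 + 7*(20)^3 + 6*(20)^2 - 8*(20)^1 - 8 = (-320000) + (56000) + (2400) + (-160) + (-8) = -261768; answer -261768
Part 2: W1 = -261768; w = 6; total draws C(12,4) = 495; complement C(6,4) = 15; favorable 495 - 15 = 480; P = 32/33; answer 32/33

32/33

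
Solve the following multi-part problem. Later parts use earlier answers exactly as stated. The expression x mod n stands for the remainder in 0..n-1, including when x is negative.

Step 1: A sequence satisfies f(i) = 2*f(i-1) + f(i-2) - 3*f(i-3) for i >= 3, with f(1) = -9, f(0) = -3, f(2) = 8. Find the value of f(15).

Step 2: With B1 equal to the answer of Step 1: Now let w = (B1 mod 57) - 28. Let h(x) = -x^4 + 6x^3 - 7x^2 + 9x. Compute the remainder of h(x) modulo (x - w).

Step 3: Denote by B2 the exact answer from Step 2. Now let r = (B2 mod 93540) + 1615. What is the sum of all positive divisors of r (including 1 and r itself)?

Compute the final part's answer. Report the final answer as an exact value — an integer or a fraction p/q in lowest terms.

134400

Step 1: f(3) = 2*(8) + 1*(-9) - 3*(-3) = 16; iterating: f(3)=16, f(4)=67, f(5)=126, f(6)=271, f(7)=467, f(8)=827, f(9)=1308, f(10)=2042, f(11)=2911, f(12)=3940, f(13)=4665, f(14)=4537, f(15)=1919; answer 1919
Step 2: B1 = 1919; w = 10; remainder = value at the root: -1*(10)^4 + 6*(10)^3 - 7*(10)^2 + 9*(10)^1 = (-10000) + (6000) + (-700) + (90) = -4610; answer -4610
Step 3: B2 = -4610; r = 90545; 90545 = 5 * 7 * 13 * 199; sigma = (1 + 5) * (1 + 7) * (1 + 13) * (1 + 199) = 6 * 8 * 14 * 200 = 134400; answer 134400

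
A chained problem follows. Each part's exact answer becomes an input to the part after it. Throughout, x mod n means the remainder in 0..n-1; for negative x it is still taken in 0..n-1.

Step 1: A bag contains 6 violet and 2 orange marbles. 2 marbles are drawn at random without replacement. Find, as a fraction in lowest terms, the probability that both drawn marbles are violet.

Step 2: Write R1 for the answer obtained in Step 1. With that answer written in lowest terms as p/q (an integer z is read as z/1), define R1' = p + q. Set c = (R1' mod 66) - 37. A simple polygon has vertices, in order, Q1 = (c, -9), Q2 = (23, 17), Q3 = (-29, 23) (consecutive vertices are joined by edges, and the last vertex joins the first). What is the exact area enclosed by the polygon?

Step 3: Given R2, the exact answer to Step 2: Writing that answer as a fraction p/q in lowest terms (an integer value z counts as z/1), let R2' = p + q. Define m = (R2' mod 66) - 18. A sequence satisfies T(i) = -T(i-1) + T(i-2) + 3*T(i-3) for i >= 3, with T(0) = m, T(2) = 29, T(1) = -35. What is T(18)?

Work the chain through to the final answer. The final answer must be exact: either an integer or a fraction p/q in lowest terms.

-28939

Step 1: total draws C(8,2) = 28; favorable C(6,2) = 15; P = 15/28; answer 15/28
Step 2: R1 = 15/28; threaded value p + q = 43; c = 6; cross terms: (6*17 - 23*-9)=309, (23*23 - -29*17)=1022, (-29*-9 - 6*23)=123; twice the area = |1454| = 1454; area = 727; answer 727
Step 3: R2 = 727; threaded value p + q = 728; m = -16; T(3) = -1*(29) + 1*(-35) + 3*(-16) = -112; iterating: T(3)=-112, T(4)=36, T(5)=-61, T(6)=-239, T(7)=286, T(8)=-708, T(9)=277, T(10)=-127, T(11)=-1720, T(12)=2424, T(13)=-4525, T(14)=1789, T(15)=958, T(16)=-12744, T(17)=19069, T(18)=-28939; answer -28939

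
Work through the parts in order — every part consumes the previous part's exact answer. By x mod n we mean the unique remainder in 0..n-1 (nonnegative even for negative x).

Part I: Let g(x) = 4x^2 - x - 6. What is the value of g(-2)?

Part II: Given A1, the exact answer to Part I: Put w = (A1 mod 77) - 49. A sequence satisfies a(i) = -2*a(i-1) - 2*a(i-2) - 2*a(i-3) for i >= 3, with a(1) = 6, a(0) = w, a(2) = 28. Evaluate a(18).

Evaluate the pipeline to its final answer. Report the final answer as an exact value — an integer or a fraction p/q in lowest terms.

Part I: 4*(-2)^2 - 1*(-2)^1 - 6 = (16) + (2) + (-6) = 12; answer 12
Part II: A1 = 12; w = -37; a(3) = -2*(28) - 2*(6) - 2*(-37) = 6; iterating: a(3)=6, a(4)=-80, a(5)=92, a(6)=-36, a(7)=48, a(8)=-208, a(9)=392, a(10)=-464, a(11)=560, a(12)=-976, a(13)=1760, a(14)=-2688, a(15)=3808, a(16)=-5760, a(17)=9280, a(18)=-14656; answer -14656

-14656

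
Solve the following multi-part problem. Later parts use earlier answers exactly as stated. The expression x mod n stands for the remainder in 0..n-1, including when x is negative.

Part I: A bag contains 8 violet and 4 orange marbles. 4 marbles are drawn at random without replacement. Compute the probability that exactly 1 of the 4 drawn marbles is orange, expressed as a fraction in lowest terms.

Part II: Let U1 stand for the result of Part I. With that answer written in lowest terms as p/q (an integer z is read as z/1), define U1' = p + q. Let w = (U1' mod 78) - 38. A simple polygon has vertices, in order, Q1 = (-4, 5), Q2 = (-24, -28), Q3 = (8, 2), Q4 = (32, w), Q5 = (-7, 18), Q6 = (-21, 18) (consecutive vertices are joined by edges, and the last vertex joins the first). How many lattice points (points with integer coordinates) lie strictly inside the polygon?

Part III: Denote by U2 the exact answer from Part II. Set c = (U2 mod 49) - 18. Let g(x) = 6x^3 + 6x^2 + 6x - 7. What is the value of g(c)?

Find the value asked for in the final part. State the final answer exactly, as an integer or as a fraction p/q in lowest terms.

Part I: total draws C(12,4) = 495; favorable C(4,1)*C(8,3) = 224; P = 224/495; answer 224/495
Part II: U1 = 224/495; threaded value p + q = 719; w = -21; cross terms: (-4*-28 - -24*5)=232, (-24*2 - 8*-28)=176, (8*-21 - 32*2)=-232, (32*18 - -7*-21)=429, (-7*18 - -21*18)=252, (-21*5 - -4*18)=-33; twice the area = |824| = 824; area = 412; boundary points = 1 + 2 + 1 + 39 + 14 + 1 = 58; strictly interior points = area - boundary/2 + 1 = 384; answer 384
Part III: U2 = 384; c = 23; 6*(23)^3 + 6*(23)^2 + 6*(23)^1 - 7 = (73002) + (3174) + (138) + (-7) = 76307; answer 76307

76307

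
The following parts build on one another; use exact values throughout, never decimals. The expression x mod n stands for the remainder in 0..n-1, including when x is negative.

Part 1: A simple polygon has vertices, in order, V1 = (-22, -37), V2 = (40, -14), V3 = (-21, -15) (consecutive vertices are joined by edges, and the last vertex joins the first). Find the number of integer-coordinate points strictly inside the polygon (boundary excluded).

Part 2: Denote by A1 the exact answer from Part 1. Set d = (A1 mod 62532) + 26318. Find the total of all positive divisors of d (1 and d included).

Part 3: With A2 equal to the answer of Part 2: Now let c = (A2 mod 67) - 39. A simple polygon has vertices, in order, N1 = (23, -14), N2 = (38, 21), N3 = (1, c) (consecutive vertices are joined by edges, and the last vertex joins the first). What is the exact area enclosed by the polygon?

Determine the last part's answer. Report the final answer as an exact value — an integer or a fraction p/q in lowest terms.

Part 1: cross terms: (-22*-14 - 40*-37)=1788, (40*-15 - -21*-14)=-894, (-21*-37 - -22*-15)=447; twice the area = |1341| = 1341; area = 1341/2; boundary points = 1 + 1 + 1 = 3; strictly interior points = area - boundary/2 + 1 = 670; answer 670
Part 2: A1 = 670; d = 26988; 26988 = 2^2 * 3 * 13 * 173; sigma = (1 + 2 + 4) * (1 + 3) * (1 + 13) * (1 + 173) = 7 * 4 * 14 * 174 = 68208; answer 68208
Part 3: A2 = 68208; c = -37; cross terms: (23*21 - 38*-14)=1015, (38*-37 - 1*21)=-1427, (1*-14 - 23*-37)=837; twice the area = |425| = 425; area = 425/2; answer 425/2

425/2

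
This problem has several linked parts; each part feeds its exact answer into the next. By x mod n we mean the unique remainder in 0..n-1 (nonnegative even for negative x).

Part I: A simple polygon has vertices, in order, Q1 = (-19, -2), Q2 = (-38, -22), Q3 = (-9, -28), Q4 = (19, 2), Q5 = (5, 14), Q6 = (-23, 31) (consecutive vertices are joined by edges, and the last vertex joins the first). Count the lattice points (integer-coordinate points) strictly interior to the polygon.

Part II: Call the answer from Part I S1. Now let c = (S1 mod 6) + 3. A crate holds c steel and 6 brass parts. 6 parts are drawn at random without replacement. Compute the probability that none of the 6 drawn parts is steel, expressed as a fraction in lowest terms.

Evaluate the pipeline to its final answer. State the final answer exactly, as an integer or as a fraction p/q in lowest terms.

Part I: cross terms: (-19*-22 - -38*-2)=342, (-38*-28 - -9*-22)=866, (-9*2 - 19*-28)=514, (19*14 - 5*2)=256, (5*31 - -23*14)=477, (-23*-2 - -19*31)=635; twice the area = |3090| = 3090; area = 1545; boundary points = 1 + 1 + 2 + 2 + 1 + 1 = 8; strictly interior points = area - boundary/2 + 1 = 1542; answer 1542
Part II: S1 = 1542; c = 3; total draws C(9,6) = 84; favorable C(6,6) = 1; P = 1/84; answer 1/84

1/84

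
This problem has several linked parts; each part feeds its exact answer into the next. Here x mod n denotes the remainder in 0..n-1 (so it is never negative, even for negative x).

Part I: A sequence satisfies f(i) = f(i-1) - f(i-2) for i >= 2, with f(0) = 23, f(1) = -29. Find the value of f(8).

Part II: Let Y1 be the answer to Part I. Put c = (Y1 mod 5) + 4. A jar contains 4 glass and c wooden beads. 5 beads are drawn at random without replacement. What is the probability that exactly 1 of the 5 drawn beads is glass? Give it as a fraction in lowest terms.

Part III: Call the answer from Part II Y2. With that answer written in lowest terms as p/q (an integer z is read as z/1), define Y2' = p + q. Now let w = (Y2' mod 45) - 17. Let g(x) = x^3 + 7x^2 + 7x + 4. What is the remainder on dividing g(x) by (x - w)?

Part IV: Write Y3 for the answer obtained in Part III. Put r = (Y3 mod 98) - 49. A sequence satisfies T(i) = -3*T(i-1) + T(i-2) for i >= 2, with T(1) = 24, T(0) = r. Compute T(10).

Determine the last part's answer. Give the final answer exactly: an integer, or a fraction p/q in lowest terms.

Part I: f(2) = 1*(-29) - 1*(23) = -52; iterating: f(2)=-52, f(3)=-23, f(4)=29, f(5)=52, f(6)=23, f(7)=-29, f(8)=-52; answer -52
Part II: Y1 = -52; c = 7; total draws C(11,5) = 462; favorable C(4,1)*C(7,4) = 140; P = 10/33; answer 10/33
Part III: Y2 = 10/33; threaded value p + q = 43; w = 26; remainder = value at the root: 1*(26)^3 + 7*(26)^2 + 7*(26)^1 + 4 = (17576) + (4732) + (182) + (4) = 22494; answer 22494
Part IV: Y3 = 22494; r = 3; T(2) = -3*(24) + 1*(3) = -69; iterating: T(2)=-69, T(3)=231, T(4)=-762, T(5)=2517, T(6)=-8313, T(7)=27456, T(8)=-90681, T(9)=299499, T(10)=-989178; answer -989178

-989178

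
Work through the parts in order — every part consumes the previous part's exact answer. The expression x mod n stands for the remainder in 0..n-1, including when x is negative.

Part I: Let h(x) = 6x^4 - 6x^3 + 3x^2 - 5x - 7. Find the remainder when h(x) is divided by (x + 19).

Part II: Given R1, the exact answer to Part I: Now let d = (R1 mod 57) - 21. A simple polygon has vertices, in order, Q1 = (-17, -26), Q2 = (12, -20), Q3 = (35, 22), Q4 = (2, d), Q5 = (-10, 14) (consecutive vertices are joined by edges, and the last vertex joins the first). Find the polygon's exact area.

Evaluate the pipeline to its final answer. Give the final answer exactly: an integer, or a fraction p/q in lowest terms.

1274

Part I: remainder = value at the root: 6*(-19)^4 - 6*(-19)^3 + 3*(-19)^2 - 5*(-19)^1 - 7 = (781926) + (41154) + (1083) + (95) + (-7) = 824251; answer 824251
Part II: R1 = 824251; d = 10; cross terms: (-17*-20 - 12*-26)=652, (12*22 - 35*-20)=964, (35*10 - 2*22)=306, (2*14 - -10*10)=128, (-10*-26 - -17*14)=498; twice the area = |2548| = 2548; area = 1274; answer 1274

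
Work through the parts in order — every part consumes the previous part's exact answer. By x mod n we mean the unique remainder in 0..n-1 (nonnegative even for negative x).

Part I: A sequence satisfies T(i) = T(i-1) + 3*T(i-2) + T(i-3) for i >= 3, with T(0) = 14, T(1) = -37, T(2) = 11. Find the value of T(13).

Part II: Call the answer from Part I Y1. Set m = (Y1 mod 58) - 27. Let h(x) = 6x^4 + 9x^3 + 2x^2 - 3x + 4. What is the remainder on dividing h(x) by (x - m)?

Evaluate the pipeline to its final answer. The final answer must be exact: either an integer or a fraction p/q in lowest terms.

Part I: T(3) = 1*(11) + 3*(-37) + 1*(14) = -86; iterating: T(3)=-86, T(4)=-90, T(5)=-337, T(6)=-693, T(7)=-1794, T(8)=-4210, T(9)=-10285, T(10)=-24709, T(11)=-59774, T(12)=-144186, T(13)=-348217; answer -348217
Part II: Y1 = -348217; m = -12; remainder = value at the root: 6*(-12)^4 + 9*(-12)^3 + 2*(-12)^2 - 3*(-12)^1 + 4 = (124416) + (-15552) + (288) + (36) + (4) = 109192; answer 109192

109192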